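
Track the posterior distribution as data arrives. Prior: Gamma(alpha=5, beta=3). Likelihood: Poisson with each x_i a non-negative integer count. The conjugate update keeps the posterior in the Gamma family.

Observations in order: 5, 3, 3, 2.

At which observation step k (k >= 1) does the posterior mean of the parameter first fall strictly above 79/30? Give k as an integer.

k = 3

obs 1: x=5 → posterior Gamma(10, 4)
obs 2: x=3 → posterior Gamma(13, 5)
obs 3: x=3 → posterior Gamma(16, 6)
obs 4: x=2 → posterior Gamma(18, 7)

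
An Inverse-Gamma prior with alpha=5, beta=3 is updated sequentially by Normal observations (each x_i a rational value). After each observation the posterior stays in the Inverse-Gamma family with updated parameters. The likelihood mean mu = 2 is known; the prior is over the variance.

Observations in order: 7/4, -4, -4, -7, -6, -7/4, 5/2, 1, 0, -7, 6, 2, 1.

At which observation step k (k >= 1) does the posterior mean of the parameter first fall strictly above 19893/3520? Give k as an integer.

k = 3

obs 1: x=7/4 → posterior Inverse-Gamma(11/2, 97/32)
obs 2: x=-4 → posterior Inverse-Gamma(6, 673/32)
obs 3: x=-4 → posterior Inverse-Gamma(13/2, 1249/32)
obs 4: x=-7 → posterior Inverse-Gamma(7, 2545/32)
obs 5: x=-6 → posterior Inverse-Gamma(15/2, 3569/32)
obs 6: x=-7/4 → posterior Inverse-Gamma(8, 1897/16)
obs 7: x=5/2 → posterior Inverse-Gamma(17/2, 1899/16)
obs 8: x=1 → posterior Inverse-Gamma(9, 1907/16)
obs 9: x=0 → posterior Inverse-Gamma(19/2, 1939/16)
obs 10: x=-7 → posterior Inverse-Gamma(10, 2587/16)
obs 11: x=6 → posterior Inverse-Gamma(21/2, 2715/16)
obs 12: x=2 → posterior Inverse-Gamma(11, 2715/16)
obs 13: x=1 → posterior Inverse-Gamma(23/2, 2723/16)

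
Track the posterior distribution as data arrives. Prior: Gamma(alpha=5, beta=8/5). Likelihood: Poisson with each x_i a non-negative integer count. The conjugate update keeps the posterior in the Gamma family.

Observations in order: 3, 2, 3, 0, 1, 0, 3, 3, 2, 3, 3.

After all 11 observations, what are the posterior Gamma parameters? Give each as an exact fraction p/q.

obs 1: x=3 → posterior Gamma(8, 13/5)
obs 2: x=2 → posterior Gamma(10, 18/5)
obs 3: x=3 → posterior Gamma(13, 23/5)
obs 4: x=0 → posterior Gamma(13, 28/5)
obs 5: x=1 → posterior Gamma(14, 33/5)
obs 6: x=0 → posterior Gamma(14, 38/5)
obs 7: x=3 → posterior Gamma(17, 43/5)
obs 8: x=3 → posterior Gamma(20, 48/5)
obs 9: x=2 → posterior Gamma(22, 53/5)
obs 10: x=3 → posterior Gamma(25, 58/5)
obs 11: x=3 → posterior Gamma(28, 63/5)

alpha=28, beta=63/5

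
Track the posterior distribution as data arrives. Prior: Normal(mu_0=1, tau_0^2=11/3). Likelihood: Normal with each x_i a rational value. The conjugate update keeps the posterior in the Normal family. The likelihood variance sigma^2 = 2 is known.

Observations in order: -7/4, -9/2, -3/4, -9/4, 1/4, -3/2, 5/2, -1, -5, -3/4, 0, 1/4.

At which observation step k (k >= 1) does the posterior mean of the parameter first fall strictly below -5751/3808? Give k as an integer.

obs 1: x=-7/4 → posterior Normal(-53/68, 22/17)
obs 2: x=-9/2 → posterior Normal(-251/112, 11/14)
obs 3: x=-3/4 → posterior Normal(-71/39, 22/39)
obs 4: x=-9/4 → posterior Normal(-383/200, 11/25)
obs 5: x=1/4 → posterior Normal(-93/61, 22/61)
obs 6: x=-3/2 → posterior Normal(-73/48, 11/36)
obs 7: x=5/2 → posterior Normal(-82/83, 22/83)
obs 8: x=-1 → posterior Normal(-93/94, 11/47)
obs 9: x=-5 → posterior Normal(-148/105, 22/105)
obs 10: x=-3/4 → posterior Normal(-625/464, 11/58)
obs 11: x=0 → posterior Normal(-625/508, 22/127)
obs 12: x=1/4 → posterior Normal(-307/276, 11/69)

k = 2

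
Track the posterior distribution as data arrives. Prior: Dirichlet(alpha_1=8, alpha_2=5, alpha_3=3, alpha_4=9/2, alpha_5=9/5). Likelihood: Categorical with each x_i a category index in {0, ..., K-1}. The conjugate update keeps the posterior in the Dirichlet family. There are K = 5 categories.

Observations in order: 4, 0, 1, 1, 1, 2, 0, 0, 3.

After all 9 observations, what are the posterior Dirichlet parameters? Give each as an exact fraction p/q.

alpha_1=11, alpha_2=8, alpha_3=4, alpha_4=11/2, alpha_5=14/5

obs 1: x=4 → posterior Dirichlet(8, 5, 3, 9/2, 14/5)
obs 2: x=0 → posterior Dirichlet(9, 5, 3, 9/2, 14/5)
obs 3: x=1 → posterior Dirichlet(9, 6, 3, 9/2, 14/5)
obs 4: x=1 → posterior Dirichlet(9, 7, 3, 9/2, 14/5)
obs 5: x=1 → posterior Dirichlet(9, 8, 3, 9/2, 14/5)
obs 6: x=2 → posterior Dirichlet(9, 8, 4, 9/2, 14/5)
obs 7: x=0 → posterior Dirichlet(10, 8, 4, 9/2, 14/5)
obs 8: x=0 → posterior Dirichlet(11, 8, 4, 9/2, 14/5)
obs 9: x=3 → posterior Dirichlet(11, 8, 4, 11/2, 14/5)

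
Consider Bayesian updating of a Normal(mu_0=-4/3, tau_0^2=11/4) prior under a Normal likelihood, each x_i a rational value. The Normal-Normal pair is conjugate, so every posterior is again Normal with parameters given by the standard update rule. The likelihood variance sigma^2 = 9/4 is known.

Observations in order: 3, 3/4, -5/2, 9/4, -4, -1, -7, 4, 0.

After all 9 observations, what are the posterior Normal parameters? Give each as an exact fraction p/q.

obs 1: x=3 → posterior Normal(21/20, 99/80)
obs 2: x=3/4 → posterior Normal(117/124, 99/124)
obs 3: x=-5/2 → posterior Normal(1/24, 33/56)
obs 4: x=9/4 → posterior Normal(1/2, 99/212)
obs 5: x=-4 → posterior Normal(-35/128, 99/256)
obs 6: x=-1 → posterior Normal(-19/50, 33/100)
obs 7: x=-7 → posterior Normal(-211/172, 99/344)
obs 8: x=4 → posterior Normal(-123/194, 99/388)
obs 9: x=0 → posterior Normal(-41/72, 11/48)

mu_0=-41/72, tau_0^2=11/48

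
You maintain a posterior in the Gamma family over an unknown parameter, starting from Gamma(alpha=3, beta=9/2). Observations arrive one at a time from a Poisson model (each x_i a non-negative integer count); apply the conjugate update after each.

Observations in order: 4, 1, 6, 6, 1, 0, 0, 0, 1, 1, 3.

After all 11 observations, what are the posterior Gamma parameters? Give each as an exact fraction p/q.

alpha=26, beta=31/2

obs 1: x=4 → posterior Gamma(7, 11/2)
obs 2: x=1 → posterior Gamma(8, 13/2)
obs 3: x=6 → posterior Gamma(14, 15/2)
obs 4: x=6 → posterior Gamma(20, 17/2)
obs 5: x=1 → posterior Gamma(21, 19/2)
obs 6: x=0 → posterior Gamma(21, 21/2)
obs 7: x=0 → posterior Gamma(21, 23/2)
obs 8: x=0 → posterior Gamma(21, 25/2)
obs 9: x=1 → posterior Gamma(22, 27/2)
obs 10: x=1 → posterior Gamma(23, 29/2)
obs 11: x=3 → posterior Gamma(26, 31/2)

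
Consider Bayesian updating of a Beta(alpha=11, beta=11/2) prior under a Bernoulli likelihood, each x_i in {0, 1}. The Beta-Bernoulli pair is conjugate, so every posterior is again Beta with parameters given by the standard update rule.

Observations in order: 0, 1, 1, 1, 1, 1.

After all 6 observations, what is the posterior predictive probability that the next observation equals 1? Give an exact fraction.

obs 1: x=0 → posterior Beta(11, 13/2)
obs 2: x=1 → posterior Beta(12, 13/2)
obs 3: x=1 → posterior Beta(13, 13/2)
obs 4: x=1 → posterior Beta(14, 13/2)
obs 5: x=1 → posterior Beta(15, 13/2)
obs 6: x=1 → posterior Beta(16, 13/2)

32/45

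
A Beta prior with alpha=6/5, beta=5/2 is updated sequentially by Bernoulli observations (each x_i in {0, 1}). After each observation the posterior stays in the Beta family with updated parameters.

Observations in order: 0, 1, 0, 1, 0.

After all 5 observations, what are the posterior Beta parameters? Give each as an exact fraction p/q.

alpha=16/5, beta=11/2

obs 1: x=0 → posterior Beta(6/5, 7/2)
obs 2: x=1 → posterior Beta(11/5, 7/2)
obs 3: x=0 → posterior Beta(11/5, 9/2)
obs 4: x=1 → posterior Beta(16/5, 9/2)
obs 5: x=0 → posterior Beta(16/5, 11/2)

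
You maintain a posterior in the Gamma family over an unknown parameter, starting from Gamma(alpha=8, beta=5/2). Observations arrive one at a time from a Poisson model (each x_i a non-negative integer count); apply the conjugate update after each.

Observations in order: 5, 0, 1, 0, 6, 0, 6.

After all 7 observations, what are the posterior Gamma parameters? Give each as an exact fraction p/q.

obs 1: x=5 → posterior Gamma(13, 7/2)
obs 2: x=0 → posterior Gamma(13, 9/2)
obs 3: x=1 → posterior Gamma(14, 11/2)
obs 4: x=0 → posterior Gamma(14, 13/2)
obs 5: x=6 → posterior Gamma(20, 15/2)
obs 6: x=0 → posterior Gamma(20, 17/2)
obs 7: x=6 → posterior Gamma(26, 19/2)

alpha=26, beta=19/2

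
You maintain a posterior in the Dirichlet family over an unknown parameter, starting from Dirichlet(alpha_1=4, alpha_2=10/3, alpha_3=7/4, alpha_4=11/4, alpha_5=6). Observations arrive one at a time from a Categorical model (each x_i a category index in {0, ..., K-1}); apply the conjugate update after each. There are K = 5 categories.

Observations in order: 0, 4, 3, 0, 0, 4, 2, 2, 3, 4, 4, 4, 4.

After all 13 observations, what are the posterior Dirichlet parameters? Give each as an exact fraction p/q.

obs 1: x=0 → posterior Dirichlet(5, 10/3, 7/4, 11/4, 6)
obs 2: x=4 → posterior Dirichlet(5, 10/3, 7/4, 11/4, 7)
obs 3: x=3 → posterior Dirichlet(5, 10/3, 7/4, 15/4, 7)
obs 4: x=0 → posterior Dirichlet(6, 10/3, 7/4, 15/4, 7)
obs 5: x=0 → posterior Dirichlet(7, 10/3, 7/4, 15/4, 7)
obs 6: x=4 → posterior Dirichlet(7, 10/3, 7/4, 15/4, 8)
obs 7: x=2 → posterior Dirichlet(7, 10/3, 11/4, 15/4, 8)
obs 8: x=2 → posterior Dirichlet(7, 10/3, 15/4, 15/4, 8)
obs 9: x=3 → posterior Dirichlet(7, 10/3, 15/4, 19/4, 8)
obs 10: x=4 → posterior Dirichlet(7, 10/3, 15/4, 19/4, 9)
obs 11: x=4 → posterior Dirichlet(7, 10/3, 15/4, 19/4, 10)
obs 12: x=4 → posterior Dirichlet(7, 10/3, 15/4, 19/4, 11)
obs 13: x=4 → posterior Dirichlet(7, 10/3, 15/4, 19/4, 12)

alpha_1=7, alpha_2=10/3, alpha_3=15/4, alpha_4=19/4, alpha_5=12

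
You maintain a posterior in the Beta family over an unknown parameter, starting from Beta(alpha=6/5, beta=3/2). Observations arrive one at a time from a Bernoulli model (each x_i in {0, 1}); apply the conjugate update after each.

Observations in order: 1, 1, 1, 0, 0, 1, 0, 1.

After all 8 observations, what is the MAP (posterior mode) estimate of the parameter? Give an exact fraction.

52/87

obs 1: x=1 → posterior Beta(11/5, 3/2)
obs 2: x=1 → posterior Beta(16/5, 3/2)
obs 3: x=1 → posterior Beta(21/5, 3/2)
obs 4: x=0 → posterior Beta(21/5, 5/2)
obs 5: x=0 → posterior Beta(21/5, 7/2)
obs 6: x=1 → posterior Beta(26/5, 7/2)
obs 7: x=0 → posterior Beta(26/5, 9/2)
obs 8: x=1 → posterior Beta(31/5, 9/2)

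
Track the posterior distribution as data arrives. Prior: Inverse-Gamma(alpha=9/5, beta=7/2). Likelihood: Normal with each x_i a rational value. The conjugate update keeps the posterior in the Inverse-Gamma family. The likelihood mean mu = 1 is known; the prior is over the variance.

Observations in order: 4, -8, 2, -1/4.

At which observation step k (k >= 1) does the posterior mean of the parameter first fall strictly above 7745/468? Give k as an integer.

obs 1: x=4 → posterior Inverse-Gamma(23/10, 8)
obs 2: x=-8 → posterior Inverse-Gamma(14/5, 97/2)
obs 3: x=2 → posterior Inverse-Gamma(33/10, 49)
obs 4: x=-1/4 → posterior Inverse-Gamma(19/5, 1593/32)

k = 2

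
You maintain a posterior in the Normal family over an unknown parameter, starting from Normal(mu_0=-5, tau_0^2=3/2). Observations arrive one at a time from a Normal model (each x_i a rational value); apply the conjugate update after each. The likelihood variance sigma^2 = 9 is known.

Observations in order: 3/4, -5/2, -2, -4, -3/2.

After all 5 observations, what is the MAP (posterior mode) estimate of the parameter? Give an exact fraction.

obs 1: x=3/4 → posterior Normal(-117/28, 9/7)
obs 2: x=-5/2 → posterior Normal(-127/32, 9/8)
obs 3: x=-2 → posterior Normal(-15/4, 1)
obs 4: x=-4 → posterior Normal(-151/40, 9/10)
obs 5: x=-3/2 → posterior Normal(-157/44, 9/11)

-157/44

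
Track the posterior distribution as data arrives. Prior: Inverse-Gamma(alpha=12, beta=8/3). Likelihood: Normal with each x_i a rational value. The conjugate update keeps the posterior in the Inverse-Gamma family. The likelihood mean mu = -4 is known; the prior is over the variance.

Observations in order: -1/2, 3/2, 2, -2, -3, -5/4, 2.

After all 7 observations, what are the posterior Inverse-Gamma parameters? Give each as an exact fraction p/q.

obs 1: x=-1/2 → posterior Inverse-Gamma(25/2, 211/24)
obs 2: x=3/2 → posterior Inverse-Gamma(13, 287/12)
obs 3: x=2 → posterior Inverse-Gamma(27/2, 503/12)
obs 4: x=-2 → posterior Inverse-Gamma(14, 527/12)
obs 5: x=-3 → posterior Inverse-Gamma(29/2, 533/12)
obs 6: x=-5/4 → posterior Inverse-Gamma(15, 4627/96)
obs 7: x=2 → posterior Inverse-Gamma(31/2, 6355/96)

alpha=31/2, beta=6355/96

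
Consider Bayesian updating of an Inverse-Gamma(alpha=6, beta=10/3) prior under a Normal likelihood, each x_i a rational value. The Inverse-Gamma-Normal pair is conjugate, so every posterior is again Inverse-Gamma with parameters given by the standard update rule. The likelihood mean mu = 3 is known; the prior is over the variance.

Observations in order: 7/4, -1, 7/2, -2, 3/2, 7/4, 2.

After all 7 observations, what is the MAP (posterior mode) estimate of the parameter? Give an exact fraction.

1303/504

obs 1: x=7/4 → posterior Inverse-Gamma(13/2, 395/96)
obs 2: x=-1 → posterior Inverse-Gamma(7, 1163/96)
obs 3: x=7/2 → posterior Inverse-Gamma(15/2, 1175/96)
obs 4: x=-2 → posterior Inverse-Gamma(8, 2375/96)
obs 5: x=3/2 → posterior Inverse-Gamma(17/2, 2483/96)
obs 6: x=7/4 → posterior Inverse-Gamma(9, 1279/48)
obs 7: x=2 → posterior Inverse-Gamma(19/2, 1303/48)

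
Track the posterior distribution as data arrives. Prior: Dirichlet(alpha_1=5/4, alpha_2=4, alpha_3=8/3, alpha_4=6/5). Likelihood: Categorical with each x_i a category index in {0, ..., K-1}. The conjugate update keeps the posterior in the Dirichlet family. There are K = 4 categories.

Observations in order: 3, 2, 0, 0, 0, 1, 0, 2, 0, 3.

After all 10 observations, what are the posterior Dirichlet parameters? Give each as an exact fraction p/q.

alpha_1=25/4, alpha_2=5, alpha_3=14/3, alpha_4=16/5

obs 1: x=3 → posterior Dirichlet(5/4, 4, 8/3, 11/5)
obs 2: x=2 → posterior Dirichlet(5/4, 4, 11/3, 11/5)
obs 3: x=0 → posterior Dirichlet(9/4, 4, 11/3, 11/5)
obs 4: x=0 → posterior Dirichlet(13/4, 4, 11/3, 11/5)
obs 5: x=0 → posterior Dirichlet(17/4, 4, 11/3, 11/5)
obs 6: x=1 → posterior Dirichlet(17/4, 5, 11/3, 11/5)
obs 7: x=0 → posterior Dirichlet(21/4, 5, 11/3, 11/5)
obs 8: x=2 → posterior Dirichlet(21/4, 5, 14/3, 11/5)
obs 9: x=0 → posterior Dirichlet(25/4, 5, 14/3, 11/5)
obs 10: x=3 → posterior Dirichlet(25/4, 5, 14/3, 16/5)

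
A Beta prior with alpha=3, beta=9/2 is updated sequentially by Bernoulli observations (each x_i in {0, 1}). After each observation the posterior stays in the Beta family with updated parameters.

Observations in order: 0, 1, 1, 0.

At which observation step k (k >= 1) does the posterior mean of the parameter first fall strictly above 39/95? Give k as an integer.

obs 1: x=0 → posterior Beta(3, 11/2)
obs 2: x=1 → posterior Beta(4, 11/2)
obs 3: x=1 → posterior Beta(5, 11/2)
obs 4: x=0 → posterior Beta(5, 13/2)

k = 2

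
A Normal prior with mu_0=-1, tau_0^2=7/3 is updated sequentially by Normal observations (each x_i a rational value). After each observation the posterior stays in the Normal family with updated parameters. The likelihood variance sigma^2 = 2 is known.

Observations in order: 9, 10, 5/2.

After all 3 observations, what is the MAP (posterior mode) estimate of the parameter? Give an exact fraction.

289/54

obs 1: x=9 → posterior Normal(57/13, 14/13)
obs 2: x=10 → posterior Normal(127/20, 7/10)
obs 3: x=5/2 → posterior Normal(289/54, 14/27)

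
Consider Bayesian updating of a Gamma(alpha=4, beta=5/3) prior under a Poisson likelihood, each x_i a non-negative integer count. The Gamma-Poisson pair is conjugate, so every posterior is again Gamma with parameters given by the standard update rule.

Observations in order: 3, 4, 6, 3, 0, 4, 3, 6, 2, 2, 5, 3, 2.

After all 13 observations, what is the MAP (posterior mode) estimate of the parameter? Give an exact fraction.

69/22

obs 1: x=3 → posterior Gamma(7, 8/3)
obs 2: x=4 → posterior Gamma(11, 11/3)
obs 3: x=6 → posterior Gamma(17, 14/3)
obs 4: x=3 → posterior Gamma(20, 17/3)
obs 5: x=0 → posterior Gamma(20, 20/3)
obs 6: x=4 → posterior Gamma(24, 23/3)
obs 7: x=3 → posterior Gamma(27, 26/3)
obs 8: x=6 → posterior Gamma(33, 29/3)
obs 9: x=2 → posterior Gamma(35, 32/3)
obs 10: x=2 → posterior Gamma(37, 35/3)
obs 11: x=5 → posterior Gamma(42, 38/3)
obs 12: x=3 → posterior Gamma(45, 41/3)
obs 13: x=2 → posterior Gamma(47, 44/3)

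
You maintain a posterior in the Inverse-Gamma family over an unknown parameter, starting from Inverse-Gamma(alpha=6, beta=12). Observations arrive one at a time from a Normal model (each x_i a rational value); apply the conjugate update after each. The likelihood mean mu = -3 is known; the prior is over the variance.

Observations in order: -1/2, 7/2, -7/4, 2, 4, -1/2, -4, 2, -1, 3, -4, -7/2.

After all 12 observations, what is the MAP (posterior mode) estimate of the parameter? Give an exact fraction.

3545/416

obs 1: x=-1/2 → posterior Inverse-Gamma(13/2, 121/8)
obs 2: x=7/2 → posterior Inverse-Gamma(7, 145/4)
obs 3: x=-7/4 → posterior Inverse-Gamma(15/2, 1185/32)
obs 4: x=2 → posterior Inverse-Gamma(8, 1585/32)
obs 5: x=4 → posterior Inverse-Gamma(17/2, 2369/32)
obs 6: x=-1/2 → posterior Inverse-Gamma(9, 2469/32)
obs 7: x=-4 → posterior Inverse-Gamma(19/2, 2485/32)
obs 8: x=2 → posterior Inverse-Gamma(10, 2885/32)
obs 9: x=-1 → posterior Inverse-Gamma(21/2, 2949/32)
obs 10: x=3 → posterior Inverse-Gamma(11, 3525/32)
obs 11: x=-4 → posterior Inverse-Gamma(23/2, 3541/32)
obs 12: x=-7/2 → posterior Inverse-Gamma(12, 3545/32)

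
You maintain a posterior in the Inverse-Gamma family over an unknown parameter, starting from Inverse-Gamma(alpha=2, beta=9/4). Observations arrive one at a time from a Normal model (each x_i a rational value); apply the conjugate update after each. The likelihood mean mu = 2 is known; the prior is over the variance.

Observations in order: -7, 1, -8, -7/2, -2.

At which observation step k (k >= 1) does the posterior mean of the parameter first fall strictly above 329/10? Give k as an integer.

k = 3

obs 1: x=-7 → posterior Inverse-Gamma(5/2, 171/4)
obs 2: x=1 → posterior Inverse-Gamma(3, 173/4)
obs 3: x=-8 → posterior Inverse-Gamma(7/2, 373/4)
obs 4: x=-7/2 → posterior Inverse-Gamma(4, 867/8)
obs 5: x=-2 → posterior Inverse-Gamma(9/2, 931/8)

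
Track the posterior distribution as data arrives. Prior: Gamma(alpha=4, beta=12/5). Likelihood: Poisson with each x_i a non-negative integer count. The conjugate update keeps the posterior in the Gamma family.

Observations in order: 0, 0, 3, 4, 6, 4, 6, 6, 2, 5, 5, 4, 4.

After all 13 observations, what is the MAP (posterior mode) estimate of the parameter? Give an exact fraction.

obs 1: x=0 → posterior Gamma(4, 17/5)
obs 2: x=0 → posterior Gamma(4, 22/5)
obs 3: x=3 → posterior Gamma(7, 27/5)
obs 4: x=4 → posterior Gamma(11, 32/5)
obs 5: x=6 → posterior Gamma(17, 37/5)
obs 6: x=4 → posterior Gamma(21, 42/5)
obs 7: x=6 → posterior Gamma(27, 47/5)
obs 8: x=6 → posterior Gamma(33, 52/5)
obs 9: x=2 → posterior Gamma(35, 57/5)
obs 10: x=5 → posterior Gamma(40, 62/5)
obs 11: x=5 → posterior Gamma(45, 67/5)
obs 12: x=4 → posterior Gamma(49, 72/5)
obs 13: x=4 → posterior Gamma(53, 77/5)

260/77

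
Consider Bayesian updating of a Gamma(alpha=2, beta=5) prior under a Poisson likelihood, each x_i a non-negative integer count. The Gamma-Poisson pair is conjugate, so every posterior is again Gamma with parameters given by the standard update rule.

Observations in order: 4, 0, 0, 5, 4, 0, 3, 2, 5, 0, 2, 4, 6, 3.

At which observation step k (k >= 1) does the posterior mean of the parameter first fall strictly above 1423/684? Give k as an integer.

k = 14

obs 1: x=4 → posterior Gamma(6, 6)
obs 2: x=0 → posterior Gamma(6, 7)
obs 3: x=0 → posterior Gamma(6, 8)
obs 4: x=5 → posterior Gamma(11, 9)
obs 5: x=4 → posterior Gamma(15, 10)
obs 6: x=0 → posterior Gamma(15, 11)
obs 7: x=3 → posterior Gamma(18, 12)
obs 8: x=2 → posterior Gamma(20, 13)
obs 9: x=5 → posterior Gamma(25, 14)
obs 10: x=0 → posterior Gamma(25, 15)
obs 11: x=2 → posterior Gamma(27, 16)
obs 12: x=4 → posterior Gamma(31, 17)
obs 13: x=6 → posterior Gamma(37, 18)
obs 14: x=3 → posterior Gamma(40, 19)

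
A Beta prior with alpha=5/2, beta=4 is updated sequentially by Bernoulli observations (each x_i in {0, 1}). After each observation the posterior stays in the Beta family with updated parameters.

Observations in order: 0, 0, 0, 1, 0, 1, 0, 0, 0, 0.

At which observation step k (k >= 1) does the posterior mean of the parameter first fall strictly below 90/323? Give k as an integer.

obs 1: x=0 → posterior Beta(5/2, 5)
obs 2: x=0 → posterior Beta(5/2, 6)
obs 3: x=0 → posterior Beta(5/2, 7)
obs 4: x=1 → posterior Beta(7/2, 7)
obs 5: x=0 → posterior Beta(7/2, 8)
obs 6: x=1 → posterior Beta(9/2, 8)
obs 7: x=0 → posterior Beta(9/2, 9)
obs 8: x=0 → posterior Beta(9/2, 10)
obs 9: x=0 → posterior Beta(9/2, 11)
obs 10: x=0 → posterior Beta(9/2, 12)

k = 3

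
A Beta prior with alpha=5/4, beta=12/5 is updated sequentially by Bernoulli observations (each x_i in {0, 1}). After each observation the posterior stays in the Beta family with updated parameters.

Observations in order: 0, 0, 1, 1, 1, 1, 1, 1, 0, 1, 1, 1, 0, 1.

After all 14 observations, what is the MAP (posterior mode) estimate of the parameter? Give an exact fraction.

obs 1: x=0 → posterior Beta(5/4, 17/5)
obs 2: x=0 → posterior Beta(5/4, 22/5)
obs 3: x=1 → posterior Beta(9/4, 22/5)
obs 4: x=1 → posterior Beta(13/4, 22/5)
obs 5: x=1 → posterior Beta(17/4, 22/5)
obs 6: x=1 → posterior Beta(21/4, 22/5)
obs 7: x=1 → posterior Beta(25/4, 22/5)
obs 8: x=1 → posterior Beta(29/4, 22/5)
obs 9: x=0 → posterior Beta(29/4, 27/5)
obs 10: x=1 → posterior Beta(33/4, 27/5)
obs 11: x=1 → posterior Beta(37/4, 27/5)
obs 12: x=1 → posterior Beta(41/4, 27/5)
obs 13: x=0 → posterior Beta(41/4, 32/5)
obs 14: x=1 → posterior Beta(45/4, 32/5)

205/313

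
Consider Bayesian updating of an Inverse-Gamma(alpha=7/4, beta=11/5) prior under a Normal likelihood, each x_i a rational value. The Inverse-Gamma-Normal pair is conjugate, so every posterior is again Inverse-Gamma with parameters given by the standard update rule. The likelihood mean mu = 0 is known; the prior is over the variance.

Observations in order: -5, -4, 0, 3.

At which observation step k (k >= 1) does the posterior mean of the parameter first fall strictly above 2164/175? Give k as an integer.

k = 2

obs 1: x=-5 → posterior Inverse-Gamma(9/4, 147/10)
obs 2: x=-4 → posterior Inverse-Gamma(11/4, 227/10)
obs 3: x=0 → posterior Inverse-Gamma(13/4, 227/10)
obs 4: x=3 → posterior Inverse-Gamma(15/4, 136/5)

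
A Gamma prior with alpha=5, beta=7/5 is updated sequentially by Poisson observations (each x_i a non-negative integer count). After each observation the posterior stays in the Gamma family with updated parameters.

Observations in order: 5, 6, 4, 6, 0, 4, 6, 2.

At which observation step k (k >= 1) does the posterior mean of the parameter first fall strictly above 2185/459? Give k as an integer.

obs 1: x=5 → posterior Gamma(10, 12/5)
obs 2: x=6 → posterior Gamma(16, 17/5)
obs 3: x=4 → posterior Gamma(20, 22/5)
obs 4: x=6 → posterior Gamma(26, 27/5)
obs 5: x=0 → posterior Gamma(26, 32/5)
obs 6: x=4 → posterior Gamma(30, 37/5)
obs 7: x=6 → posterior Gamma(36, 42/5)
obs 8: x=2 → posterior Gamma(38, 47/5)

k = 4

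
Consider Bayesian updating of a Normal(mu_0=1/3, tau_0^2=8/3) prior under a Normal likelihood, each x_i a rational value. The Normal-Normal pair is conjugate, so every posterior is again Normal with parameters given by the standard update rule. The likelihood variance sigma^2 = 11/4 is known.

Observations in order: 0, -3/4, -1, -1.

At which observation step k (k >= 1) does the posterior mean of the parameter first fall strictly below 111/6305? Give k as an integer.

k = 2

obs 1: x=0 → posterior Normal(11/65, 88/65)
obs 2: x=-3/4 → posterior Normal(-13/97, 88/97)
obs 3: x=-1 → posterior Normal(-15/43, 88/129)
obs 4: x=-1 → posterior Normal(-11/23, 88/161)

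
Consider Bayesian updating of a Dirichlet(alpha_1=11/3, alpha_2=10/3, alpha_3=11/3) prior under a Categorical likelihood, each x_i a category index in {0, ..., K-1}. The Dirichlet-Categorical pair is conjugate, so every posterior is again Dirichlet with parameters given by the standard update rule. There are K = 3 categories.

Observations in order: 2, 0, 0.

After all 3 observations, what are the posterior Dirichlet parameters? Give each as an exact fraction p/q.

obs 1: x=2 → posterior Dirichlet(11/3, 10/3, 14/3)
obs 2: x=0 → posterior Dirichlet(14/3, 10/3, 14/3)
obs 3: x=0 → posterior Dirichlet(17/3, 10/3, 14/3)

alpha_1=17/3, alpha_2=10/3, alpha_3=14/3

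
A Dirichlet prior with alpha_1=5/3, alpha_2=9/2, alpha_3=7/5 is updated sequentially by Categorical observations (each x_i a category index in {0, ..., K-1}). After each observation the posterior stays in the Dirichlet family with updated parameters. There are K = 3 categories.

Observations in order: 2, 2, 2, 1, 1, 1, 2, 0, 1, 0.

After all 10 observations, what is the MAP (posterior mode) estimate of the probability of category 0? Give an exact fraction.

obs 1: x=2 → posterior Dirichlet(5/3, 9/2, 12/5)
obs 2: x=2 → posterior Dirichlet(5/3, 9/2, 17/5)
obs 3: x=2 → posterior Dirichlet(5/3, 9/2, 22/5)
obs 4: x=1 → posterior Dirichlet(5/3, 11/2, 22/5)
obs 5: x=1 → posterior Dirichlet(5/3, 13/2, 22/5)
obs 6: x=1 → posterior Dirichlet(5/3, 15/2, 22/5)
obs 7: x=2 → posterior Dirichlet(5/3, 15/2, 27/5)
obs 8: x=0 → posterior Dirichlet(8/3, 15/2, 27/5)
obs 9: x=1 → posterior Dirichlet(8/3, 17/2, 27/5)
obs 10: x=0 → posterior Dirichlet(11/3, 17/2, 27/5)

80/437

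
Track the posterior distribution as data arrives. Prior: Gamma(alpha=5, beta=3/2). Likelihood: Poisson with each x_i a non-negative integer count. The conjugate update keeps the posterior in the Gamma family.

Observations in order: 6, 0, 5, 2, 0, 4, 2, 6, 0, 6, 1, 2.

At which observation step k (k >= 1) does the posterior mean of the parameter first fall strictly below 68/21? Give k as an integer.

k = 2

obs 1: x=6 → posterior Gamma(11, 5/2)
obs 2: x=0 → posterior Gamma(11, 7/2)
obs 3: x=5 → posterior Gamma(16, 9/2)
obs 4: x=2 → posterior Gamma(18, 11/2)
obs 5: x=0 → posterior Gamma(18, 13/2)
obs 6: x=4 → posterior Gamma(22, 15/2)
obs 7: x=2 → posterior Gamma(24, 17/2)
obs 8: x=6 → posterior Gamma(30, 19/2)
obs 9: x=0 → posterior Gamma(30, 21/2)
obs 10: x=6 → posterior Gamma(36, 23/2)
obs 11: x=1 → posterior Gamma(37, 25/2)
obs 12: x=2 → posterior Gamma(39, 27/2)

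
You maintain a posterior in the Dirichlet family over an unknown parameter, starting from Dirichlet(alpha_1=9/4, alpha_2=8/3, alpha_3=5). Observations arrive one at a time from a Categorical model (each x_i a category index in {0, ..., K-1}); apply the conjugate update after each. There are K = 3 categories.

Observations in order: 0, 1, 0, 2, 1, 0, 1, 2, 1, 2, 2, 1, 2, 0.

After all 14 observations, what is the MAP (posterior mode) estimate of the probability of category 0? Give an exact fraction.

63/251

obs 1: x=0 → posterior Dirichlet(13/4, 8/3, 5)
obs 2: x=1 → posterior Dirichlet(13/4, 11/3, 5)
obs 3: x=0 → posterior Dirichlet(17/4, 11/3, 5)
obs 4: x=2 → posterior Dirichlet(17/4, 11/3, 6)
obs 5: x=1 → posterior Dirichlet(17/4, 14/3, 6)
obs 6: x=0 → posterior Dirichlet(21/4, 14/3, 6)
obs 7: x=1 → posterior Dirichlet(21/4, 17/3, 6)
obs 8: x=2 → posterior Dirichlet(21/4, 17/3, 7)
obs 9: x=1 → posterior Dirichlet(21/4, 20/3, 7)
obs 10: x=2 → posterior Dirichlet(21/4, 20/3, 8)
obs 11: x=2 → posterior Dirichlet(21/4, 20/3, 9)
obs 12: x=1 → posterior Dirichlet(21/4, 23/3, 9)
obs 13: x=2 → posterior Dirichlet(21/4, 23/3, 10)
obs 14: x=0 → posterior Dirichlet(25/4, 23/3, 10)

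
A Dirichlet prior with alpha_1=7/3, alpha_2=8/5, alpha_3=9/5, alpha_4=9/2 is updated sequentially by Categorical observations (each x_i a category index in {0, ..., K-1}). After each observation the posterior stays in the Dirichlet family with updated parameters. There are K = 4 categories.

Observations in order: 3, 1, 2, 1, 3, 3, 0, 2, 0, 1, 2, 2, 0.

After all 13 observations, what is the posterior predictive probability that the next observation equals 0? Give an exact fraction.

160/697

obs 1: x=3 → posterior Dirichlet(7/3, 8/5, 9/5, 11/2)
obs 2: x=1 → posterior Dirichlet(7/3, 13/5, 9/5, 11/2)
obs 3: x=2 → posterior Dirichlet(7/3, 13/5, 14/5, 11/2)
obs 4: x=1 → posterior Dirichlet(7/3, 18/5, 14/5, 11/2)
obs 5: x=3 → posterior Dirichlet(7/3, 18/5, 14/5, 13/2)
obs 6: x=3 → posterior Dirichlet(7/3, 18/5, 14/5, 15/2)
obs 7: x=0 → posterior Dirichlet(10/3, 18/5, 14/5, 15/2)
obs 8: x=2 → posterior Dirichlet(10/3, 18/5, 19/5, 15/2)
obs 9: x=0 → posterior Dirichlet(13/3, 18/5, 19/5, 15/2)
obs 10: x=1 → posterior Dirichlet(13/3, 23/5, 19/5, 15/2)
obs 11: x=2 → posterior Dirichlet(13/3, 23/5, 24/5, 15/2)
obs 12: x=2 → posterior Dirichlet(13/3, 23/5, 29/5, 15/2)
obs 13: x=0 → posterior Dirichlet(16/3, 23/5, 29/5, 15/2)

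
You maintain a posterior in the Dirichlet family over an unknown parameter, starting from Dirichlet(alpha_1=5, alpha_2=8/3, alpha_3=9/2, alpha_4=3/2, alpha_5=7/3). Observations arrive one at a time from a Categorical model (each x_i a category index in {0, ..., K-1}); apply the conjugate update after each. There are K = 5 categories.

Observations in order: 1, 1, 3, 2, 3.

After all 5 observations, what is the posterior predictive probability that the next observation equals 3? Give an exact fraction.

obs 1: x=1 → posterior Dirichlet(5, 11/3, 9/2, 3/2, 7/3)
obs 2: x=1 → posterior Dirichlet(5, 14/3, 9/2, 3/2, 7/3)
obs 3: x=3 → posterior Dirichlet(5, 14/3, 9/2, 5/2, 7/3)
obs 4: x=2 → posterior Dirichlet(5, 14/3, 11/2, 5/2, 7/3)
obs 5: x=3 → posterior Dirichlet(5, 14/3, 11/2, 7/2, 7/3)

1/6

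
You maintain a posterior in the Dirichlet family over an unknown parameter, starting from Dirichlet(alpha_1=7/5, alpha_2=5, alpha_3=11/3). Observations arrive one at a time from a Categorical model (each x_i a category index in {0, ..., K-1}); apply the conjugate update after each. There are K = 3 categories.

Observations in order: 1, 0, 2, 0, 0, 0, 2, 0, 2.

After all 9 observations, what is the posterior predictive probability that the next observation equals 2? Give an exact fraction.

obs 1: x=1 → posterior Dirichlet(7/5, 6, 11/3)
obs 2: x=0 → posterior Dirichlet(12/5, 6, 11/3)
obs 3: x=2 → posterior Dirichlet(12/5, 6, 14/3)
obs 4: x=0 → posterior Dirichlet(17/5, 6, 14/3)
obs 5: x=0 → posterior Dirichlet(22/5, 6, 14/3)
obs 6: x=0 → posterior Dirichlet(27/5, 6, 14/3)
obs 7: x=2 → posterior Dirichlet(27/5, 6, 17/3)
obs 8: x=0 → posterior Dirichlet(32/5, 6, 17/3)
obs 9: x=2 → posterior Dirichlet(32/5, 6, 20/3)

50/143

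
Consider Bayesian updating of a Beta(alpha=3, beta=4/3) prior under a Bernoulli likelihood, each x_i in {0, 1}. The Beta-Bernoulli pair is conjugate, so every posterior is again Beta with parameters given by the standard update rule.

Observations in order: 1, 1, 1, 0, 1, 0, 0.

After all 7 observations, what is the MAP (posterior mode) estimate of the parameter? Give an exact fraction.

9/14

obs 1: x=1 → posterior Beta(4, 4/3)
obs 2: x=1 → posterior Beta(5, 4/3)
obs 3: x=1 → posterior Beta(6, 4/3)
obs 4: x=0 → posterior Beta(6, 7/3)
obs 5: x=1 → posterior Beta(7, 7/3)
obs 6: x=0 → posterior Beta(7, 10/3)
obs 7: x=0 → posterior Beta(7, 13/3)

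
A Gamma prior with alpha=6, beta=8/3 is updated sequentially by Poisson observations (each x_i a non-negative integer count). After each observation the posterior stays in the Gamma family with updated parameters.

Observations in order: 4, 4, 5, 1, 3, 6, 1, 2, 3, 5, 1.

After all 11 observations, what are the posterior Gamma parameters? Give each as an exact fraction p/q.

obs 1: x=4 → posterior Gamma(10, 11/3)
obs 2: x=4 → posterior Gamma(14, 14/3)
obs 3: x=5 → posterior Gamma(19, 17/3)
obs 4: x=1 → posterior Gamma(20, 20/3)
obs 5: x=3 → posterior Gamma(23, 23/3)
obs 6: x=6 → posterior Gamma(29, 26/3)
obs 7: x=1 → posterior Gamma(30, 29/3)
obs 8: x=2 → posterior Gamma(32, 32/3)
obs 9: x=3 → posterior Gamma(35, 35/3)
obs 10: x=5 → posterior Gamma(40, 38/3)
obs 11: x=1 → posterior Gamma(41, 41/3)

alpha=41, beta=41/3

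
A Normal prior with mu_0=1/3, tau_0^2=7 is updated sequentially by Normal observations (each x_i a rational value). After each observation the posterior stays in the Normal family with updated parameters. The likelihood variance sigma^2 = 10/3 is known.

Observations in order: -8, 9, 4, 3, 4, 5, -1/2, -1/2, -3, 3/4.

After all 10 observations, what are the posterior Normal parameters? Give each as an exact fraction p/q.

mu_0=701/528, tau_0^2=7/22

obs 1: x=-8 → posterior Normal(-494/93, 70/31)
obs 2: x=9 → posterior Normal(73/156, 35/26)
obs 3: x=4 → posterior Normal(325/219, 70/73)
obs 4: x=3 → posterior Normal(257/141, 35/47)
obs 5: x=4 → posterior Normal(766/345, 14/23)
obs 6: x=5 → posterior Normal(1081/408, 35/68)
obs 7: x=-1/2 → posterior Normal(2099/942, 70/157)
obs 8: x=-1/2 → posterior Normal(509/267, 35/89)
obs 9: x=-3 → posterior Normal(829/597, 70/199)
obs 10: x=3/4 → posterior Normal(701/528, 7/22)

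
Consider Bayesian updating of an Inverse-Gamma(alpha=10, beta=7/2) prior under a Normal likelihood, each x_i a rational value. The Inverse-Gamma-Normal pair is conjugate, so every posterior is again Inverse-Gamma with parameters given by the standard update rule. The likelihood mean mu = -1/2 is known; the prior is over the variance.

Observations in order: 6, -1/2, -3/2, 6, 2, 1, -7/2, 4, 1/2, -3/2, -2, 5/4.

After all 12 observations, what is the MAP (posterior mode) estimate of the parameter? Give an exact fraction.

2201/544

obs 1: x=6 → posterior Inverse-Gamma(21/2, 197/8)
obs 2: x=-1/2 → posterior Inverse-Gamma(11, 197/8)
obs 3: x=-3/2 → posterior Inverse-Gamma(23/2, 201/8)
obs 4: x=6 → posterior Inverse-Gamma(12, 185/4)
obs 5: x=2 → posterior Inverse-Gamma(25/2, 395/8)
obs 6: x=1 → posterior Inverse-Gamma(13, 101/2)
obs 7: x=-7/2 → posterior Inverse-Gamma(27/2, 55)
obs 8: x=4 → posterior Inverse-Gamma(14, 521/8)
obs 9: x=1/2 → posterior Inverse-Gamma(29/2, 525/8)
obs 10: x=-3/2 → posterior Inverse-Gamma(15, 529/8)
obs 11: x=-2 → posterior Inverse-Gamma(31/2, 269/4)
obs 12: x=5/4 → posterior Inverse-Gamma(16, 2201/32)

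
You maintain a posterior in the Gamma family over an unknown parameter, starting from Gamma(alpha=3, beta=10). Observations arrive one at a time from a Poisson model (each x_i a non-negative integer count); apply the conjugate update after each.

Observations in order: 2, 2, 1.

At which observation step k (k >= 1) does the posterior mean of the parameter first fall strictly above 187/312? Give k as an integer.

obs 1: x=2 → posterior Gamma(5, 11)
obs 2: x=2 → posterior Gamma(7, 12)
obs 3: x=1 → posterior Gamma(8, 13)

k = 3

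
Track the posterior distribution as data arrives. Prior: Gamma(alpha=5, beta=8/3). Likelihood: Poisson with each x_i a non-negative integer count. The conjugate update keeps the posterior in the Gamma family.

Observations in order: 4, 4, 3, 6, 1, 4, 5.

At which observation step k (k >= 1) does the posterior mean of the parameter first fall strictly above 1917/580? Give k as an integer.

k = 7

obs 1: x=4 → posterior Gamma(9, 11/3)
obs 2: x=4 → posterior Gamma(13, 14/3)
obs 3: x=3 → posterior Gamma(16, 17/3)
obs 4: x=6 → posterior Gamma(22, 20/3)
obs 5: x=1 → posterior Gamma(23, 23/3)
obs 6: x=4 → posterior Gamma(27, 26/3)
obs 7: x=5 → posterior Gamma(32, 29/3)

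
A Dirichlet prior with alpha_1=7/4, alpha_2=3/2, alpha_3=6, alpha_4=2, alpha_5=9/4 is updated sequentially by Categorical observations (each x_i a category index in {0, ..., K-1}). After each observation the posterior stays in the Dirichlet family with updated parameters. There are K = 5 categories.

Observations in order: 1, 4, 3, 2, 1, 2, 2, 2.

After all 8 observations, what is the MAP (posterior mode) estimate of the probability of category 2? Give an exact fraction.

6/11

obs 1: x=1 → posterior Dirichlet(7/4, 5/2, 6, 2, 9/4)
obs 2: x=4 → posterior Dirichlet(7/4, 5/2, 6, 2, 13/4)
obs 3: x=3 → posterior Dirichlet(7/4, 5/2, 6, 3, 13/4)
obs 4: x=2 → posterior Dirichlet(7/4, 5/2, 7, 3, 13/4)
obs 5: x=1 → posterior Dirichlet(7/4, 7/2, 7, 3, 13/4)
obs 6: x=2 → posterior Dirichlet(7/4, 7/2, 8, 3, 13/4)
obs 7: x=2 → posterior Dirichlet(7/4, 7/2, 9, 3, 13/4)
obs 8: x=2 → posterior Dirichlet(7/4, 7/2, 10, 3, 13/4)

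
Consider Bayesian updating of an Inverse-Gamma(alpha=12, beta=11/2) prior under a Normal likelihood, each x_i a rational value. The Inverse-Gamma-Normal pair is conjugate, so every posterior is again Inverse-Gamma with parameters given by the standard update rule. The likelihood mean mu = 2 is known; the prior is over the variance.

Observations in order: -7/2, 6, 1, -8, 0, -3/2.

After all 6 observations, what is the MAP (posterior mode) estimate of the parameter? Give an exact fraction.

349/64

obs 1: x=-7/2 → posterior Inverse-Gamma(25/2, 165/8)
obs 2: x=6 → posterior Inverse-Gamma(13, 229/8)
obs 3: x=1 → posterior Inverse-Gamma(27/2, 233/8)
obs 4: x=-8 → posterior Inverse-Gamma(14, 633/8)
obs 5: x=0 → posterior Inverse-Gamma(29/2, 649/8)
obs 6: x=-3/2 → posterior Inverse-Gamma(15, 349/4)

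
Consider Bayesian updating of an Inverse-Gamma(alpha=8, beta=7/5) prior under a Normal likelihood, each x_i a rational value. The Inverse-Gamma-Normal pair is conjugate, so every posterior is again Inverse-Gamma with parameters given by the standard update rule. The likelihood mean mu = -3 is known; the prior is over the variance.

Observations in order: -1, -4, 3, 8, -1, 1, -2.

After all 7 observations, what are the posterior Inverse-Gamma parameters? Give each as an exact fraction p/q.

alpha=23/2, beta=929/10

obs 1: x=-1 → posterior Inverse-Gamma(17/2, 17/5)
obs 2: x=-4 → posterior Inverse-Gamma(9, 39/10)
obs 3: x=3 → posterior Inverse-Gamma(19/2, 219/10)
obs 4: x=8 → posterior Inverse-Gamma(10, 412/5)
obs 5: x=-1 → posterior Inverse-Gamma(21/2, 422/5)
obs 6: x=1 → posterior Inverse-Gamma(11, 462/5)
obs 7: x=-2 → posterior Inverse-Gamma(23/2, 929/10)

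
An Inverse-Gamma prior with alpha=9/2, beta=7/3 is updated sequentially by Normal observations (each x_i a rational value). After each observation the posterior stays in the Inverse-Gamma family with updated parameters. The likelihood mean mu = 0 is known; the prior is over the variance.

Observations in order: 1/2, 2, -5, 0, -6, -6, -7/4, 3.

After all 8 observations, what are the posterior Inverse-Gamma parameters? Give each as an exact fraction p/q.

alpha=17/2, beta=5663/96

obs 1: x=1/2 → posterior Inverse-Gamma(5, 59/24)
obs 2: x=2 → posterior Inverse-Gamma(11/2, 107/24)
obs 3: x=-5 → posterior Inverse-Gamma(6, 407/24)
obs 4: x=0 → posterior Inverse-Gamma(13/2, 407/24)
obs 5: x=-6 → posterior Inverse-Gamma(7, 839/24)
obs 6: x=-6 → posterior Inverse-Gamma(15/2, 1271/24)
obs 7: x=-7/4 → posterior Inverse-Gamma(8, 5231/96)
obs 8: x=3 → posterior Inverse-Gamma(17/2, 5663/96)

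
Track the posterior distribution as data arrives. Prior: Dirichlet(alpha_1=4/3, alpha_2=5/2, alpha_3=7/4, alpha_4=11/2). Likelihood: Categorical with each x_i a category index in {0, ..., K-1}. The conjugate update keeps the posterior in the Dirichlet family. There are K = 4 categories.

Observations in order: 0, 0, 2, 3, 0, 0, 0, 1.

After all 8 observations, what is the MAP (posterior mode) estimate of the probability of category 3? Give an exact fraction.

66/181

obs 1: x=0 → posterior Dirichlet(7/3, 5/2, 7/4, 11/2)
obs 2: x=0 → posterior Dirichlet(10/3, 5/2, 7/4, 11/2)
obs 3: x=2 → posterior Dirichlet(10/3, 5/2, 11/4, 11/2)
obs 4: x=3 → posterior Dirichlet(10/3, 5/2, 11/4, 13/2)
obs 5: x=0 → posterior Dirichlet(13/3, 5/2, 11/4, 13/2)
obs 6: x=0 → posterior Dirichlet(16/3, 5/2, 11/4, 13/2)
obs 7: x=0 → posterior Dirichlet(19/3, 5/2, 11/4, 13/2)
obs 8: x=1 → posterior Dirichlet(19/3, 7/2, 11/4, 13/2)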